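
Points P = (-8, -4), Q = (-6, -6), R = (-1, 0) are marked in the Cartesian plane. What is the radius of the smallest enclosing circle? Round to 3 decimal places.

Side lengths²: PQ² = 8, PR² = 65, QR² = 61.
Since PR² = 65 < 61 + 8 = 69, the triangle is acute, so the smallest enclosing circle is the circumcircle.
Circumcentre = (-95/22, -51/22), r² = 3965/242.
r = √(3965/242) ≈ 4.048.

4.048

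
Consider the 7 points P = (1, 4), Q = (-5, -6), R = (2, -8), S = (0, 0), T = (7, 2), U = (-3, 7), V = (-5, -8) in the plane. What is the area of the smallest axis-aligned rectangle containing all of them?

x ranges over [-5, 7], width 12.
y ranges over [-8, 7], height 15.
Area = 12 × 15 = 180.

180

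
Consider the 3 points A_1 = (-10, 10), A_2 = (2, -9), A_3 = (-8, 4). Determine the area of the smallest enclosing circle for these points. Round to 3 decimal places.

396.626

Side lengths²: A_1A_2² = 505, A_1A_3² = 40, A_2A_3² = 269.
Since A_1A_2² = 505 ≥ 269 + 40 = 309, the angle opposite A_1A_2 is not acute, so the smallest enclosing circle has A_1A_2 as diameter.
Centre = midpoint of A_1A_2 = (-4, 0.5), r² = 505/4 = 126.25.
Area = π·r² = π·126.25 ≈ 396.626.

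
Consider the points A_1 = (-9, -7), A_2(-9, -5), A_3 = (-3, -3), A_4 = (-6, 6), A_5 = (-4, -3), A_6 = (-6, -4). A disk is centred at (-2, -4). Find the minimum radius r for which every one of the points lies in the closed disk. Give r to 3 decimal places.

10.770

The required radius is the distance from (-2, -4) to the farthest point.
Squared distances: 58, 50, 2, 116, 5, 16.
Maximum is 116, attained at A_4.
r = √116 ≈ 10.770.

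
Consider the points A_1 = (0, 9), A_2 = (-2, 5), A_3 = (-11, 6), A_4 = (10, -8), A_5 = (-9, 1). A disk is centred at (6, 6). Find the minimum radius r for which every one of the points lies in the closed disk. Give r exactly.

The required radius is the distance from (6, 6) to the farthest point.
Squared distances: 45, 65, 289, 212, 250.
Maximum is 289, attained at A_3.
r = √289 = 17.

17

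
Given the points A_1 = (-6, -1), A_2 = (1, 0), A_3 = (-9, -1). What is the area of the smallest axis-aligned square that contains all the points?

100

The bounding box has width 10 and height 1.
An axis-aligned square enclosing the set must have side ≥ max(width, height).
So the minimum side is max(10, 1) = 10.
Area = 10² = 100.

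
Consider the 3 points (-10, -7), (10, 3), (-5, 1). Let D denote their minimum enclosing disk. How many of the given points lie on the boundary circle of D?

2

Call the three points A, B, C in the order given.
Side lengths²: AB² = 500, AC² = 89, BC² = 229.
Since AB² = 500 ≥ 229 + 89 = 318, the angle opposite AB is not acute, so the smallest enclosing circle has AB as diameter.
Centre = midpoint of AB = (0, -2), r² = 500/4 = 125.
The points at distance exactly r from the centre are (-10, -7), (10, 3) — 2 points.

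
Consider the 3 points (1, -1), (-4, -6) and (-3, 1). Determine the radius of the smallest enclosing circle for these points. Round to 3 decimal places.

3.727

Call the three points A, B, C in the order given.
Side lengths²: AB² = 50, AC² = 20, BC² = 50.
Since BC² = 50 < 50 + 20 = 70, the triangle is acute, so the smallest enclosing circle is the circumcircle.
Circumcentre = (-7/3, -8/3), r² = 125/9.
r = √(125/9) ≈ 3.727.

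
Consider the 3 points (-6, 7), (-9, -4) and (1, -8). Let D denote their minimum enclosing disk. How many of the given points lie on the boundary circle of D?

2

Call the three points A, B, C in the order given.
Side lengths²: AB² = 130, AC² = 274, BC² = 116.
Since AC² = 274 ≥ 130 + 116 = 246, the angle opposite AC is not acute, so the smallest enclosing circle has AC as diameter.
Centre = midpoint of AC = (-2.5, -0.5), r² = 274/4 = 68.5.
The points at distance exactly r from the centre are (-6, 7), (1, -8) — 2 points.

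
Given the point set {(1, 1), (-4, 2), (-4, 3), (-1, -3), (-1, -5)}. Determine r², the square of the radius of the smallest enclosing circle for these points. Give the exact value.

The farthest pair is (-4, 3)–(-1, -5) with squared distance 73. The circle on this segment as diameter has centre (-2.5, -1) and r² = 73/4 = 18.25.
Check (1, 1): distance² to centre = 16.25 ≤ 18.25, so it lies inside.
All remaining points lie in this disk, and no smaller disk contains both endpoints, so this is the minimum enclosing circle.

18.25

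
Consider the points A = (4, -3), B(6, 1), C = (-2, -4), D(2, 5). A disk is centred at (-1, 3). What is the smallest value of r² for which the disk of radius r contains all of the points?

61

The required radius is the distance from (-1, 3) to the farthest point.
Squared distances: 61, 53, 50, 13.
Maximum is 61, attained at A.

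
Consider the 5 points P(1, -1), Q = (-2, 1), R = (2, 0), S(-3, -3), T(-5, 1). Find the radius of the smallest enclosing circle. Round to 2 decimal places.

3.55

The minimum enclosing circle of a finite set is fixed by two of the points (as a diameter) or three (as a circumcircle).
The minimum enclosing circle is determined by three boundary points: R, S, T.
Their circumcentre is (-20/13, 3/13) with r² = 2125/169.
The farthest remaining point P is at distance² 1345/169 ≤ 2125/169.
r = √(2125/169) ≈ 3.55.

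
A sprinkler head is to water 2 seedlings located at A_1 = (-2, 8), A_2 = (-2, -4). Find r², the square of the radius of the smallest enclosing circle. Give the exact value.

The smallest circle enclosing two points has them as diameter endpoints.
Centre = midpoint = (-2, 2); r² = |A_1A_2|²/4 = 144/4 = 36.

36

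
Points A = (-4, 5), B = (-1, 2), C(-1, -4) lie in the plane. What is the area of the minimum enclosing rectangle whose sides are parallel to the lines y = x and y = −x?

In coordinates u = x + y, v = x − y the rectangle is axis-aligned; the map (x,y)→(u,v) scales areas by 2.
u-values: 1, 1, -5; range = 1 − (-5) = 6.
v-values: -9, -3, 3; range = 3 − (-9) = 12.
Area = (6 × 12) / 2 = 36.

36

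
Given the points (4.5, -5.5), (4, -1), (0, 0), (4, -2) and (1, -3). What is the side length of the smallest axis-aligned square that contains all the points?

5.5

The bounding box has width 4.5 and height 5.5.
An axis-aligned square enclosing the set must have side ≥ max(width, height).
So the minimum side is max(4.5, 5.5) = 5.5.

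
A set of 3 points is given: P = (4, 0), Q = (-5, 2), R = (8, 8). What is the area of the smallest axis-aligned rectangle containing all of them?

104

x ranges over [-5, 8], width 13.
y ranges over [0, 8], height 8.
Area = 13 × 8 = 104.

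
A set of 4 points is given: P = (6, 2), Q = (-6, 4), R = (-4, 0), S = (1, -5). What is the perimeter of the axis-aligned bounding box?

42

Width = max x − min x = 6 − (-6) = 12.
Height = max y − min y = 4 − (-5) = 9.
Perimeter = 2(12 + 9) = 42.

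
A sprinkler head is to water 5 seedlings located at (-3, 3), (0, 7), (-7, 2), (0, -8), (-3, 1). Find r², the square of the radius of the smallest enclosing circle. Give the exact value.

56.25

By Welzl's lemma the MEC is supported by two points (diametrically opposite) or three points (on a circumcircle).
The farthest pair is (0, 7)–(0, -8) with squared distance 225. The circle on this segment as diameter has centre (0, -0.5) and r² = 225/4 = 56.25.
Check (-3, 3): distance² to centre = 21.25 ≤ 56.25, so it lies inside.
All remaining points lie in this disk, and no smaller disk contains both endpoints, so this is the minimum enclosing circle.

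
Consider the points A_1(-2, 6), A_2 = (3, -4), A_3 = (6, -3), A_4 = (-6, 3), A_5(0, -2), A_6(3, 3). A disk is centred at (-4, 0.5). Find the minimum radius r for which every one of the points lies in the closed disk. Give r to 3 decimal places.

The required radius is the distance from (-4, 0.5) to the farthest point.
Squared distances: 34.25, 69.25, 112.25, 10.25, 22.25, 55.25.
Maximum is 112.25, attained at A_3.
r = √(112.25) ≈ 10.595.

10.595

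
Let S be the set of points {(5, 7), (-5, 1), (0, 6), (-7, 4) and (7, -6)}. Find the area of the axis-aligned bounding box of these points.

182

x ranges over [-7, 7], width 14.
y ranges over [-6, 7], height 13.
Area = 14 × 13 = 182.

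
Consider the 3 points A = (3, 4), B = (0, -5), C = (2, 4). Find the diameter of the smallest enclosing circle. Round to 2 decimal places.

Side lengths²: AB² = 90, AC² = 1, BC² = 85.
Since AB² = 90 ≥ 85 + 1 = 86, the angle opposite AB is not acute, so the smallest enclosing circle has AB as diameter.
Centre = midpoint of AB = (1.5, -0.5), r² = 90/4 = 22.5.
Diameter = 2r = 2√(22.5) ≈ 9.49.

9.49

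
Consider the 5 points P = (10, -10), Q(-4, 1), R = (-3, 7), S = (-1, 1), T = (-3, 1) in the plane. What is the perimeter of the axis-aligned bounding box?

Width = max x − min x = 10 − (-4) = 14.
Height = max y − min y = 7 − (-10) = 17.
Perimeter = 2(14 + 17) = 62.

62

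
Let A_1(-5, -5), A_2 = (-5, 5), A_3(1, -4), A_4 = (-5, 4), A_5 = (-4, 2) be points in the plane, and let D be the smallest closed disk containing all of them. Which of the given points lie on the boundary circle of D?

A_1, A_2, A_3

By Welzl's lemma the MEC is supported by two points (diametrically opposite) or three points (on a circumcircle).
The minimum enclosing circle is determined by three boundary points: A_1, A_2, A_3.
Their circumcentre is (-2.75, 0) with r² = 30.0625.
The farthest remaining point A_4 is at distance² 21.0625 ≤ 30.0625.
The points at distance exactly r from the centre are A_1, A_2, A_3 — 3 points.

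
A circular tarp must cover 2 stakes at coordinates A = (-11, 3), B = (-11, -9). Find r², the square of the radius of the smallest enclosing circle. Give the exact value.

36

The smallest circle enclosing two points has them as diameter endpoints.
Centre = midpoint = (-11, -3); r² = |AB|²/4 = 144/4 = 36.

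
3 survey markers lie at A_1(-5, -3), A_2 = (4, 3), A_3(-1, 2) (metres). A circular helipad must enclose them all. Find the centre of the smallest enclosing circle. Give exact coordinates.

Side lengths²: A_1A_2² = 117, A_1A_3² = 41, A_2A_3² = 26.
Since A_1A_2² = 117 ≥ 41 + 26 = 67, the angle opposite A_1A_2 is not acute, so the smallest enclosing circle has A_1A_2 as diameter.
Centre = midpoint of A_1A_2 = (-0.5, 0), r² = 117/4 = 29.25.
Centre = (-0.5, 0).

(-0.5, 0)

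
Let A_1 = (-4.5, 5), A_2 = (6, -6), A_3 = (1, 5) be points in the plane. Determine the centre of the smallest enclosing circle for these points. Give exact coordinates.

(0.75, -0.5)

Side lengths²: A_1A_2² = 231.25, A_1A_3² = 30.25, A_2A_3² = 146.
Since A_1A_2² = 231.25 ≥ 146 + 30.25 = 176.25, the angle opposite A_1A_2 is not acute, so the smallest enclosing circle has A_1A_2 as diameter.
Centre = midpoint of A_1A_2 = (0.75, -0.5), r² = 231.25/4 = 57.8125.
Centre = (0.75, -0.5).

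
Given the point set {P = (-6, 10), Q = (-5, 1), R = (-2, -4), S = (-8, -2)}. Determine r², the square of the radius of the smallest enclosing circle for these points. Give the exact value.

53

A smallest enclosing disk is always determined by at most three of the input points on its boundary.
The farthest pair is P–R with squared distance 212. The circle on this segment as diameter has centre (-4, 3) and r² = 212/4 = 53.
Check Q: distance² to centre = 5 ≤ 53, so it lies inside.
All remaining points lie in this disk, and no smaller disk contains both endpoints, so this is the minimum enclosing circle.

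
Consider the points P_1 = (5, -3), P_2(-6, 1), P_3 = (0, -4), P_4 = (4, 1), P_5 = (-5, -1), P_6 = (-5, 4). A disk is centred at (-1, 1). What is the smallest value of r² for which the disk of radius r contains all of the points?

52

The required radius is the distance from (-1, 1) to the farthest point.
Squared distances: 52, 25, 26, 25, 20, 25.
Maximum is 52, attained at P_1.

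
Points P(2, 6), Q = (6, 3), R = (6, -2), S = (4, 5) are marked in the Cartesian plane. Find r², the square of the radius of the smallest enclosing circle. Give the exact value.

20

The farthest pair is P–R with squared distance 80. The circle on this segment as diameter has centre (4, 2) and r² = 80/4 = 20.
Check Q: distance² to centre = 5 ≤ 20, so it lies inside.
All remaining points lie in this disk, and no smaller disk contains both endpoints, so this is the minimum enclosing circle.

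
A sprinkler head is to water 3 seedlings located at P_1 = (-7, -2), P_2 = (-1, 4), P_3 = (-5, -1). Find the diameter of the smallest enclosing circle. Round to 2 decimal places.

Side lengths²: P_1P_2² = 72, P_1P_3² = 5, P_2P_3² = 41.
Since P_1P_2² = 72 ≥ 41 + 5 = 46, the angle opposite P_1P_2 is not acute, so the smallest enclosing circle has P_1P_2 as diameter.
Centre = midpoint of P_1P_2 = (-4, 1), r² = 72/4 = 18.
Diameter = 2r = 2√18 ≈ 8.49.

8.49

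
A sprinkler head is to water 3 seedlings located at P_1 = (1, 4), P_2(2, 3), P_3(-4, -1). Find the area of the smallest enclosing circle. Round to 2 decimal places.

Side lengths²: P_1P_2² = 2, P_1P_3² = 50, P_2P_3² = 52.
Since P_2P_3² = 52 ≥ 50 + 2 = 52, the angle opposite P_2P_3 is not acute, so the smallest enclosing circle has P_2P_3 as diameter.
Centre = midpoint of P_2P_3 = (-1, 1), r² = 52/4 = 13.
Area = π·r² = π·13 ≈ 40.84.

40.84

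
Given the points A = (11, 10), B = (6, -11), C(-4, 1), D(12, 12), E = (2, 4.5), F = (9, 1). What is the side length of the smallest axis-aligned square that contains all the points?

The bounding box has width 16 and height 23.
An axis-aligned square enclosing the set must have side ≥ max(width, height).
So the minimum side is max(16, 23) = 23.

23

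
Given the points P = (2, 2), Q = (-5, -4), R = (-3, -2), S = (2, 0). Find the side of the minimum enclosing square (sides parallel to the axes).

The bounding box has width 7 and height 6.
An axis-aligned square enclosing the set must have side ≥ max(width, height).
So the minimum side is max(7, 6) = 7.

7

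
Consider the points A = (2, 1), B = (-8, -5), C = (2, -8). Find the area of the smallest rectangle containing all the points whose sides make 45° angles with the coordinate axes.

104

In coordinates u = x + y, v = x − y the rectangle is axis-aligned; the map (x,y)→(u,v) scales areas by 2.
u-values: 3, -13, -6; range = 3 − (-13) = 16.
v-values: 1, -3, 10; range = 10 − (-3) = 13.
Area = (16 × 13) / 2 = 104.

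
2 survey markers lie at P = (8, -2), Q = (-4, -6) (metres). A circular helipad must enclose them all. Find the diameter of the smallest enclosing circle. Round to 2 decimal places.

12.65

The smallest circle enclosing two points has them as diameter endpoints.
Centre = midpoint = (2, -4); r² = |PQ|²/4 = 160/4 = 40.
Diameter = 2r = 2√40 ≈ 12.65.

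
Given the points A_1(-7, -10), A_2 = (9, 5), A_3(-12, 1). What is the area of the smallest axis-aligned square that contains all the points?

441

The bounding box has width 21 and height 15.
An axis-aligned square enclosing the set must have side ≥ max(width, height).
So the minimum side is max(21, 15) = 21.
Area = 21² = 441.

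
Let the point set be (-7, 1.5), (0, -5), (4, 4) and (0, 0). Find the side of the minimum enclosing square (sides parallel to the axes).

11

The bounding box has width 11 and height 9.
An axis-aligned square enclosing the set must have side ≥ max(width, height).
So the minimum side is max(11, 9) = 11.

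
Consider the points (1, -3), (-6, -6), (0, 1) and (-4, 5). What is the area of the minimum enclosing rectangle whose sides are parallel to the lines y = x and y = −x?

84.5

In coordinates u = x + y, v = x − y the rectangle is axis-aligned; the map (x,y)→(u,v) scales areas by 2.
u-values: -2, -12, 1, 1; range = 1 − (-12) = 13.
v-values: 4, 0, -1, -9; range = 4 − (-9) = 13.
Area = (13 × 13) / 2 = 84.5.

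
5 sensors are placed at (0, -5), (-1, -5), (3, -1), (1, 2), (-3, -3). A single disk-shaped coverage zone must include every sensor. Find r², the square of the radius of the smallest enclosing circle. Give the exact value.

By Welzl's lemma the MEC is supported by two points (diametrically opposite) or three points (on a circumcircle).
The farthest pair is (-1, -5)–(1, 2) with squared distance 53. The circle on this segment as diameter has centre (0, -1.5) and r² = 53/4 = 13.25.
Check (0, -5): distance² to centre = 12.25 ≤ 13.25, so it lies inside.
All remaining points lie in this disk, and no smaller disk contains both endpoints, so this is the minimum enclosing circle.

13.25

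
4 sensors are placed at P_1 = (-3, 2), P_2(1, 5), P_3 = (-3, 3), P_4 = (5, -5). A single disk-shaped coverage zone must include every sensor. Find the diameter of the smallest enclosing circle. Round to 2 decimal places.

11.35

By Welzl's lemma the MEC is supported by two points (diametrically opposite) or three points (on a circumcircle).
The minimum enclosing circle is determined by three boundary points: P_2, P_3, P_4.
Their circumcentre is (4/3, -2/3) with r² = 290/9.
The farthest remaining point P_1 is at distance² 233/9 ≤ 290/9.
Diameter = 2r = 2√(290/9) ≈ 11.35.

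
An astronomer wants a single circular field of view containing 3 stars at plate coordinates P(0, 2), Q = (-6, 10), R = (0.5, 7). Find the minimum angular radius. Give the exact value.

5

Side lengths²: PQ² = 100, PR² = 25.25, QR² = 51.25.
Since PQ² = 100 ≥ 51.25 + 25.25 = 76.5, the angle opposite PQ is not acute, so the smallest enclosing circle has PQ as diameter.
Centre = midpoint of PQ = (-3, 6), r² = 100/4 = 25.
r = √25 = 5.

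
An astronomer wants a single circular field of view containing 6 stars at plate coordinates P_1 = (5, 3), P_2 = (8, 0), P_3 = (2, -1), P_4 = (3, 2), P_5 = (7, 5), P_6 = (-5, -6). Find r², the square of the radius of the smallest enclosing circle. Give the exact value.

66.25

By Welzl's lemma the MEC is supported by two points (diametrically opposite) or three points (on a circumcircle).
The farthest pair is P_5–P_6 with squared distance 265. The circle on this segment as diameter has centre (1, -0.5) and r² = 265/4 = 66.25.
Check P_1: distance² to centre = 28.25 ≤ 66.25, so it lies inside.
All remaining points lie in this disk, and no smaller disk contains both endpoints, so this is the minimum enclosing circle.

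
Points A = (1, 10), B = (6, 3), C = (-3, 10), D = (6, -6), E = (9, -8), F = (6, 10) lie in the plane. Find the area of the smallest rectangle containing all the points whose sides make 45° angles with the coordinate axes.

In coordinates u = x + y, v = x − y the rectangle is axis-aligned; the map (x,y)→(u,v) scales areas by 2.
u-values: 11, 9, 7, 0, 1, 16; range = 16 − 0 = 16.
v-values: -9, 3, -13, 12, 17, -4; range = 17 − (-13) = 30.
Area = (16 × 30) / 2 = 240.

240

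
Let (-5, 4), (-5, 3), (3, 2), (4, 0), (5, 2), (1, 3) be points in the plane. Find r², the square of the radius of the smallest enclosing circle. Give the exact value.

The minimum enclosing circle of a finite set is fixed by two of the points (as a diameter) or three (as a circumcircle).
The farthest pair is (-5, 4)–(5, 2) with squared distance 104. The circle on this segment as diameter has centre (0, 3) and r² = 104/4 = 26.
Check (-5, 3): distance² to centre = 25 ≤ 26, so it lies inside.
All remaining points lie in this disk, and no smaller disk contains both endpoints, so this is the minimum enclosing circle.

26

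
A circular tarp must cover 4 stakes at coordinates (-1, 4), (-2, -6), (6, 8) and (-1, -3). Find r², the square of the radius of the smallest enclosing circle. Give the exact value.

65

A smallest enclosing disk is always determined by at most three of the input points on its boundary.
The farthest pair is (-2, -6)–(6, 8) with squared distance 260. The circle on this segment as diameter has centre (2, 1) and r² = 260/4 = 65.
Check (-1, 4): distance² to centre = 18 ≤ 65, so it lies inside.
All remaining points lie in this disk, and no smaller disk contains both endpoints, so this is the minimum enclosing circle.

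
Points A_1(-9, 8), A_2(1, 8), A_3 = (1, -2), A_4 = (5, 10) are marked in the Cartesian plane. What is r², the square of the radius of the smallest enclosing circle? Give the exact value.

62.5

The minimum enclosing circle of a finite set is fixed by two of the points (as a diameter) or three (as a circumcircle).
The minimum enclosing circle is determined by three boundary points: A_1, A_3, A_4.
Their circumcentre is (-1.5, 5.5) with r² = 62.5.
The farthest remaining point A_2 is at distance² 12.5 ≤ 62.5.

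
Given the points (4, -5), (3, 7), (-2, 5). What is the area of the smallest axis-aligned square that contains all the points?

The bounding box has width 6 and height 12.
An axis-aligned square enclosing the set must have side ≥ max(width, height).
So the minimum side is max(6, 12) = 12.
Area = 12² = 144.

144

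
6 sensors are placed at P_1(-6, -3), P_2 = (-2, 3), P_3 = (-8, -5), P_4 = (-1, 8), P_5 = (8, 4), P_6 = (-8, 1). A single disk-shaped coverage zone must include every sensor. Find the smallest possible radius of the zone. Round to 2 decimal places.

9.18

The farthest pair is P_3–P_5 with squared distance 337. The circle on this segment as diameter has centre (0, -0.5) and r² = 337/4 = 84.25.
Check P_1: distance² to centre = 42.25 ≤ 84.25, so it lies inside.
All remaining points lie in this disk, and no smaller disk contains both endpoints, so this is the minimum enclosing circle.
r = √(84.25) ≈ 9.18.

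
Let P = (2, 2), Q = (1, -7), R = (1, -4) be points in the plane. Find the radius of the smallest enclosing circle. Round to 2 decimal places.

Side lengths²: PQ² = 82, PR² = 37, QR² = 9.
Since PQ² = 82 ≥ 37 + 9 = 46, the angle opposite PQ is not acute, so the smallest enclosing circle has PQ as diameter.
Centre = midpoint of PQ = (1.5, -2.5), r² = 82/4 = 20.5.
r = √(20.5) ≈ 4.53.

4.53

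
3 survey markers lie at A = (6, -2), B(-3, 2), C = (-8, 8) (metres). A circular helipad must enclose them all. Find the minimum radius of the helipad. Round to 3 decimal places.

8.602

Side lengths²: AB² = 97, AC² = 296, BC² = 61.
Since AC² = 296 ≥ 97 + 61 = 158, the angle opposite AC is not acute, so the smallest enclosing circle has AC as diameter.
Centre = midpoint of AC = (-1, 3), r² = 296/4 = 74.
r = √74 ≈ 8.602.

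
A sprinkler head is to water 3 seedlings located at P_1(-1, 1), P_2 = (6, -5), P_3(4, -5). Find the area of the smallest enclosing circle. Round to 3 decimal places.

Side lengths²: P_1P_2² = 85, P_1P_3² = 61, P_2P_3² = 4.
Since P_1P_2² = 85 ≥ 61 + 4 = 65, the angle opposite P_1P_2 is not acute, so the smallest enclosing circle has P_1P_2 as diameter.
Centre = midpoint of P_1P_2 = (2.5, -2), r² = 85/4 = 21.25.
Area = π·r² = π·21.25 ≈ 66.759.

66.759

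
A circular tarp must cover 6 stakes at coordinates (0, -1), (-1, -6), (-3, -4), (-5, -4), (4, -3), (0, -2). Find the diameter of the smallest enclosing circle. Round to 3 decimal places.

A smallest enclosing disk is always determined by at most three of the input points on its boundary.
The farthest pair is (-5, -4)–(4, -3) with squared distance 82. The circle on this segment as diameter has centre (-0.5, -3.5) and r² = 82/4 = 20.5.
Check (0, -1): distance² to centre = 6.5 ≤ 20.5, so it lies inside.
All remaining points lie in this disk, and no smaller disk contains both endpoints, so this is the minimum enclosing circle.
Diameter = 2r = 2√(20.5) ≈ 9.055.

9.055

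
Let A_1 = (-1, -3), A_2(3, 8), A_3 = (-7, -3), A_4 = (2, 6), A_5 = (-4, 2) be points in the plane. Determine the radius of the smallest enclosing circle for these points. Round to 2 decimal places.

The minimum enclosing circle of a finite set is fixed by two of the points (as a diameter) or three (as a circumcircle).
The farthest pair is A_2–A_3 with squared distance 221. The circle on this segment as diameter has centre (-2, 2.5) and r² = 221/4 = 55.25.
Check A_1: distance² to centre = 31.25 ≤ 55.25, so it lies inside.
All remaining points lie in this disk, and no smaller disk contains both endpoints, so this is the minimum enclosing circle.
r = √(55.25) ≈ 7.43.

7.43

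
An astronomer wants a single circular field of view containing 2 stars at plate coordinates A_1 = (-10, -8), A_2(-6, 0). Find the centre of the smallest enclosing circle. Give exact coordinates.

(-8, -4)

The smallest circle enclosing two points has them as diameter endpoints.
Centre = midpoint = (-8, -4); r² = |A_1A_2|²/4 = 80/4 = 20.
Centre = (-8, -4).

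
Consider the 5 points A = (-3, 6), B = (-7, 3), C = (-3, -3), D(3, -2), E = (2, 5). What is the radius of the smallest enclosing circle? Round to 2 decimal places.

5.61

A smallest enclosing disk is always determined by at most three of the input points on its boundary.
The minimum enclosing circle is determined by three boundary points: B, D, E.
Their circumcentre is (-47/26, 23/26) with r² = 10625/338.
The farthest remaining point A is at distance² 9325/338 ≤ 10625/338.
r = √(10625/338) ≈ 5.61.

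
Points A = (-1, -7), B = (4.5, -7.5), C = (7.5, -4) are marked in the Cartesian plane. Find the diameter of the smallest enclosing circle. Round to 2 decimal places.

Side lengths²: AB² = 30.5, AC² = 81.25, BC² = 21.25.
Since AC² = 81.25 ≥ 30.5 + 21.25 = 51.75, the angle opposite AC is not acute, so the smallest enclosing circle has AC as diameter.
Centre = midpoint of AC = (3.25, -5.5), r² = 81.25/4 = 20.3125.
Diameter = 2r = 2√(20.3125) ≈ 9.01.

9.01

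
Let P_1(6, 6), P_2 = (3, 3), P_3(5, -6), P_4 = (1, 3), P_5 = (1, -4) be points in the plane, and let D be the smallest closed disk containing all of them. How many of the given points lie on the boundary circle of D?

The farthest pair is P_1–P_3 with squared distance 145. The circle on this segment as diameter has centre (5.5, 0) and r² = 145/4 = 36.25.
Check P_2: distance² to centre = 15.25 ≤ 36.25, so it lies inside.
All remaining points lie in this disk, and no smaller disk contains both endpoints, so this is the minimum enclosing circle.
The points at distance exactly r from the centre are P_1, P_3, P_5 — 3 points.

3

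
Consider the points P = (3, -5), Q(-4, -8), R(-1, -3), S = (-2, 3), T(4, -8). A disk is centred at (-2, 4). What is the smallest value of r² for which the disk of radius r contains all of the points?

The required radius is the distance from (-2, 4) to the farthest point.
Squared distances: 106, 148, 50, 1, 180.
Maximum is 180, attained at T.

180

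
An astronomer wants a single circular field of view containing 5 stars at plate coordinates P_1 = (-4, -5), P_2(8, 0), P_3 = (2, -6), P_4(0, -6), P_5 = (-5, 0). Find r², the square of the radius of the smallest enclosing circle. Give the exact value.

The minimum enclosing circle of a finite set is fixed by two of the points (as a diameter) or three (as a circumcircle).
The minimum enclosing circle is determined by three boundary points: P_1, P_2, P_5.
Their circumcentre is (1.5, -1.3) with r² = 43.94.
The farthest remaining point P_4 is at distance² 24.34 ≤ 43.94.

43.94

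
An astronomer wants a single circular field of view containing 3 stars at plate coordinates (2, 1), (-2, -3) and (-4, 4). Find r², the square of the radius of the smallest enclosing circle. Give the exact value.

265/18

Call the three points A, B, C in the order given.
Side lengths²: AB² = 32, AC² = 45, BC² = 53.
Since BC² = 53 < 45 + 32 = 77, the triangle is acute, so the smallest enclosing circle is the circumcircle.
Circumcentre = (-11/6, 5/6), r² = 265/18.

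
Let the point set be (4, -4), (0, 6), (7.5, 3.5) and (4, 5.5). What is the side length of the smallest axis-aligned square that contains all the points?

10

The bounding box has width 7.5 and height 10.
An axis-aligned square enclosing the set must have side ≥ max(width, height).
So the minimum side is max(7.5, 10) = 10.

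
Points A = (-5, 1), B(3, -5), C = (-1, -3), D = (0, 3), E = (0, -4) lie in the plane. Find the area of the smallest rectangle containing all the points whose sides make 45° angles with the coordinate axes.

In coordinates u = x + y, v = x − y the rectangle is axis-aligned; the map (x,y)→(u,v) scales areas by 2.
u-values: -4, -2, -4, 3, -4; range = 3 − (-4) = 7.
v-values: -6, 8, 2, -3, 4; range = 8 − (-6) = 14.
Area = (7 × 14) / 2 = 49.

49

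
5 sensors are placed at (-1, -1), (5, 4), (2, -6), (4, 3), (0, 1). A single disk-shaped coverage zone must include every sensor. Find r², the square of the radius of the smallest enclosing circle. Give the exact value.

The farthest pair is (5, 4)–(2, -6) with squared distance 109. The circle on this segment as diameter has centre (3.5, -1) and r² = 109/4 = 27.25.
Check (-1, -1): distance² to centre = 20.25 ≤ 27.25, so it lies inside.
All remaining points lie in this disk, and no smaller disk contains both endpoints, so this is the minimum enclosing circle.

27.25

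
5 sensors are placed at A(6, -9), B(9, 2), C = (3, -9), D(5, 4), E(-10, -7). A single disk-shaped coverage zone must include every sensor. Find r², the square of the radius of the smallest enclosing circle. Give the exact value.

110.5

The farthest pair is B–E with squared distance 442. The circle on this segment as diameter has centre (-0.5, -2.5) and r² = 442/4 = 110.5.
Check A: distance² to centre = 84.5 ≤ 110.5, so it lies inside.
All remaining points lie in this disk, and no smaller disk contains both endpoints, so this is the minimum enclosing circle.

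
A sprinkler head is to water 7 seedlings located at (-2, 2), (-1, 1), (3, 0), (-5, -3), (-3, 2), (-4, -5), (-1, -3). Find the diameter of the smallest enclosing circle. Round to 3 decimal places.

8.743

A smallest enclosing disk is always determined by at most three of the input points on its boundary.
The minimum enclosing circle is determined by three boundary points: (3, 0), (-3, 2), (-4, -5).
Their circumcentre is (-21/22, -41/22) with r² = 4625/242.
The farthest remaining point (-5, -3) is at distance² 4273/242 ≤ 4625/242.
Diameter = 2r = 2√(4625/242) ≈ 8.743.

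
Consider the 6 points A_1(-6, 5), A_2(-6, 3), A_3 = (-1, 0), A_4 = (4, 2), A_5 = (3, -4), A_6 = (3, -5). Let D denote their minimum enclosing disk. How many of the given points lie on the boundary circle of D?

2

The farthest pair is A_1–A_6 with squared distance 181. The circle on this segment as diameter has centre (-1.5, 0) and r² = 181/4 = 45.25.
Check A_2: distance² to centre = 29.25 ≤ 45.25, so it lies inside.
All remaining points lie in this disk, and no smaller disk contains both endpoints, so this is the minimum enclosing circle.
The points at distance exactly r from the centre are A_1, A_6 — 2 points.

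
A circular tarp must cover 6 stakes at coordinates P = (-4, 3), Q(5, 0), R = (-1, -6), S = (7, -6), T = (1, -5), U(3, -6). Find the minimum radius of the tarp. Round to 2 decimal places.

A smallest enclosing disk is always determined by at most three of the input points on its boundary.
The farthest pair is P–S with squared distance 202. The circle on this segment as diameter has centre (1.5, -1.5) and r² = 202/4 = 50.5.
Check Q: distance² to centre = 14.5 ≤ 50.5, so it lies inside.
All remaining points lie in this disk, and no smaller disk contains both endpoints, so this is the minimum enclosing circle.
r = √(50.5) ≈ 7.11.

7.11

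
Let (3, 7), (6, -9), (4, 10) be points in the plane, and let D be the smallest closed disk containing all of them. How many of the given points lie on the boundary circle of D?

2

Call the three points A, B, C in the order given.
Side lengths²: AB² = 265, AC² = 10, BC² = 365.
Since BC² = 365 ≥ 265 + 10 = 275, the angle opposite BC is not acute, so the smallest enclosing circle has BC as diameter.
Centre = midpoint of BC = (5, 0.5), r² = 365/4 = 91.25.
The points at distance exactly r from the centre are (6, -9), (4, 10) — 2 points.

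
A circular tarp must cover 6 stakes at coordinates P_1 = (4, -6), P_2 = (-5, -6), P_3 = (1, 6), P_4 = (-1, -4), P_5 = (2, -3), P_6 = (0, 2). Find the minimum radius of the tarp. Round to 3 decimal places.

By Welzl's lemma the MEC is supported by two points (diametrically opposite) or three points (on a circumcircle).
The minimum enclosing circle is determined by three boundary points: P_1, P_2, P_3.
Their circumcentre is (-0.5, -0.75) with r² = 47.8125.
The farthest remaining point P_5 is at distance² 11.3125 ≤ 47.8125.
r = √(47.8125) ≈ 6.915.

6.915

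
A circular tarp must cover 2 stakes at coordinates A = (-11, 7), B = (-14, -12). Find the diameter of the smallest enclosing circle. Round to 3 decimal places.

19.235

The smallest circle enclosing two points has them as diameter endpoints.
Centre = midpoint = (-12.5, -2.5); r² = |AB|²/4 = 370/4 = 92.5.
Diameter = 2r = 2√(92.5) ≈ 19.235.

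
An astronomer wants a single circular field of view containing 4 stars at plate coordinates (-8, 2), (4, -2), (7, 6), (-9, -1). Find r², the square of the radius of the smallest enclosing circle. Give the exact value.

76.25

By Welzl's lemma the MEC is supported by two points (diametrically opposite) or three points (on a circumcircle).
The farthest pair is (7, 6)–(-9, -1) with squared distance 305. The circle on this segment as diameter has centre (-1, 2.5) and r² = 305/4 = 76.25.
Check (-8, 2): distance² to centre = 49.25 ≤ 76.25, so it lies inside.
All remaining points lie in this disk, and no smaller disk contains both endpoints, so this is the minimum enclosing circle.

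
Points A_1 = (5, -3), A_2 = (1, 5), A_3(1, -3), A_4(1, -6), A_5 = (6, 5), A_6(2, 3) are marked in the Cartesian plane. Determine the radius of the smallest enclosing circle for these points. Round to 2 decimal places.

The farthest pair is A_4–A_5 with squared distance 146. The circle on this segment as diameter has centre (3.5, -0.5) and r² = 146/4 = 36.5.
Check A_1: distance² to centre = 8.5 ≤ 36.5, so it lies inside.
All remaining points lie in this disk, and no smaller disk contains both endpoints, so this is the minimum enclosing circle.
r = √(36.5) ≈ 6.04.

6.04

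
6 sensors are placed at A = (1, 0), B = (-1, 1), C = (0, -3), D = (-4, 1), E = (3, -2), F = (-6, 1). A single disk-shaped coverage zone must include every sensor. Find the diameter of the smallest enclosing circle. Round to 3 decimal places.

A smallest enclosing disk is always determined by at most three of the input points on its boundary.
The farthest pair is E–F with squared distance 90. The circle on this segment as diameter has centre (-1.5, -0.5) and r² = 90/4 = 22.5.
Check A: distance² to centre = 6.5 ≤ 22.5, so it lies inside.
All remaining points lie in this disk, and no smaller disk contains both endpoints, so this is the minimum enclosing circle.
Diameter = 2r = 2√(22.5) ≈ 9.487.

9.487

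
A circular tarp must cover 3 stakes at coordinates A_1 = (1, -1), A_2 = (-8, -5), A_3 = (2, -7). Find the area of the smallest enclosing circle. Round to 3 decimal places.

87.145

Side lengths²: A_1A_2² = 97, A_1A_3² = 37, A_2A_3² = 104.
Since A_2A_3² = 104 < 97 + 37 = 134, the triangle is acute, so the smallest enclosing circle is the circumcircle.
Circumcentre = (-159/58, -273/58), r² = 46657/1682.
Area = π·r² = π·46657/1682 ≈ 87.145.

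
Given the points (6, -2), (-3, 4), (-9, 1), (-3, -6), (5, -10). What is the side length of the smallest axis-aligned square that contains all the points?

The bounding box has width 15 and height 14.
An axis-aligned square enclosing the set must have side ≥ max(width, height).
So the minimum side is max(15, 14) = 15.

15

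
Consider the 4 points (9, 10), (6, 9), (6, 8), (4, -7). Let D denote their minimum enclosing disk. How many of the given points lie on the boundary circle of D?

2

A smallest enclosing disk is always determined by at most three of the input points on its boundary.
The farthest pair is (9, 10)–(4, -7) with squared distance 314. The circle on this segment as diameter has centre (6.5, 1.5) and r² = 314/4 = 78.5.
Check (6, 9): distance² to centre = 56.5 ≤ 78.5, so it lies inside.
All remaining points lie in this disk, and no smaller disk contains both endpoints, so this is the minimum enclosing circle.
The points at distance exactly r from the centre are (9, 10), (4, -7) — 2 points.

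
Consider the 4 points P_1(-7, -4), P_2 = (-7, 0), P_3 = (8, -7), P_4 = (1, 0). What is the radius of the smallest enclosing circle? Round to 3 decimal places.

8.276

A smallest enclosing disk is always determined by at most three of the input points on its boundary.
The farthest pair is P_2–P_3 with squared distance 274. The circle on this segment as diameter has centre (0.5, -3.5) and r² = 274/4 = 68.5.
Check P_1: distance² to centre = 56.5 ≤ 68.5, so it lies inside.
All remaining points lie in this disk, and no smaller disk contains both endpoints, so this is the minimum enclosing circle.
r = √(68.5) ≈ 8.276.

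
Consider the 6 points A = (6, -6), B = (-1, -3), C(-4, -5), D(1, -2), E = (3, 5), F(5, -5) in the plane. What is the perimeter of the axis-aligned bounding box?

Width = max x − min x = 6 − (-4) = 10.
Height = max y − min y = 5 − (-6) = 11.
Perimeter = 2(10 + 11) = 42.

42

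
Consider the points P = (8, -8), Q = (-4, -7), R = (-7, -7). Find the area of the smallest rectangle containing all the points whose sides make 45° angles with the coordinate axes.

In coordinates u = x + y, v = x − y the rectangle is axis-aligned; the map (x,y)→(u,v) scales areas by 2.
u-values: 0, -11, -14; range = 0 − (-14) = 14.
v-values: 16, 3, 0; range = 16 − 0 = 16.
Area = (14 × 16) / 2 = 112.

112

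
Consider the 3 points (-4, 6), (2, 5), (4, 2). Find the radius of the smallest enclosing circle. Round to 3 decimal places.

Call the three points A, B, C in the order given.
Side lengths²: AB² = 37, AC² = 80, BC² = 13.
Since AC² = 80 ≥ 37 + 13 = 50, the angle opposite AC is not acute, so the smallest enclosing circle has AC as diameter.
Centre = midpoint of AC = (0, 4), r² = 80/4 = 20.
r = √20 ≈ 4.472.

4.472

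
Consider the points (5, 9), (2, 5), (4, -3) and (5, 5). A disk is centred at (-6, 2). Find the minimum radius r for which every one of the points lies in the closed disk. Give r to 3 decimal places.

13.038

The required radius is the distance from (-6, 2) to the farthest point.
Squared distances: 170, 73, 125, 130.
Maximum is 170, attained at (5, 9).
r = √170 ≈ 13.038.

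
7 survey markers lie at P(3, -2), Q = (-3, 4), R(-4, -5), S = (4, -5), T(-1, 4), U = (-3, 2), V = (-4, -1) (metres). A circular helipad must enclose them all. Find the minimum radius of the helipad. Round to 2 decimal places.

A smallest enclosing disk is always determined by at most three of the input points on its boundary.
The minimum enclosing circle is determined by three boundary points: Q, R, S.
Their circumcentre is (0, -8/9) with r² = 2665/81.
The farthest remaining point T is at distance² 2017/81 ≤ 2665/81.
r = √(2665/81) ≈ 5.74.

5.74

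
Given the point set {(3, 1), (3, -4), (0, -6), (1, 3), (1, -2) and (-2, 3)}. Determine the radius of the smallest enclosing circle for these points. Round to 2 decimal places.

By Welzl's lemma the MEC is supported by two points (diametrically opposite) or three points (on a circumcircle).
The minimum enclosing circle is determined by three boundary points: (0, -6), (1, 3), (-2, 3).
Their circumcentre is (-0.5, -25/18) with r² = 3485/162.
The farthest remaining point (3, -4) is at distance² 3089/162 ≤ 3485/162.
r = √(3485/162) ≈ 4.64.

4.64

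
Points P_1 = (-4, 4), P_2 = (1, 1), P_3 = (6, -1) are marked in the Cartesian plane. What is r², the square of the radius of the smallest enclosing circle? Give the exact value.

Side lengths²: P_1P_2² = 34, P_1P_3² = 125, P_2P_3² = 29.
Since P_1P_3² = 125 ≥ 34 + 29 = 63, the angle opposite P_1P_3 is not acute, so the smallest enclosing circle has P_1P_3 as diameter.
Centre = midpoint of P_1P_3 = (1, 1.5), r² = 125/4 = 31.25.

31.25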